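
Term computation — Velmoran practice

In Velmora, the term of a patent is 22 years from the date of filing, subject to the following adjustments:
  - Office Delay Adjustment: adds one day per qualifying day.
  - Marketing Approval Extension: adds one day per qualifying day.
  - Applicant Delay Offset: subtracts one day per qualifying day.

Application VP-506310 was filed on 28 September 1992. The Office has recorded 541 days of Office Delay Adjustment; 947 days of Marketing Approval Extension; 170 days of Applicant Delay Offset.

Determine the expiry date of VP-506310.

2018-05-08

Base term: filing date + 22 years → 28 September 2014.
Office Delay Adjustment: +541 days → 22 March 2016.
Marketing Approval Extension: +947 days → 25 October 2018.
Applicant Delay Offset: −170 days → 8 May 2018.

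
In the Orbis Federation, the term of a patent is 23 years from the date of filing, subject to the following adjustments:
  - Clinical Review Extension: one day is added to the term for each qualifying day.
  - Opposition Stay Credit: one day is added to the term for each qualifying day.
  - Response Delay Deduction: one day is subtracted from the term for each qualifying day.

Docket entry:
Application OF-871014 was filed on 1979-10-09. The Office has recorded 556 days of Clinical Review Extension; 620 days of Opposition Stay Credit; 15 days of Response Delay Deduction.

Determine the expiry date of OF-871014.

Base term: filing date + 23 years → 9 October 2002.
Clinical Review Extension: +556 days → 17 April 2004.
Opposition Stay Credit: +620 days → 28 December 2005.
Response Delay Deduction: −15 days → 13 December 2005.

December 13, 2005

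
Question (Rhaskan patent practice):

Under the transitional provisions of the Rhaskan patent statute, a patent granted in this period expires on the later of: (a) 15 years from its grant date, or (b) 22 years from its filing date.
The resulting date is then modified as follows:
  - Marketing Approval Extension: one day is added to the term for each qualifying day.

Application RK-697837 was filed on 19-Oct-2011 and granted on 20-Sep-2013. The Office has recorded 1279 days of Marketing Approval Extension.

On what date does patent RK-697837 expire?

(a) grant + 15 years → 20 September 2028.
(b) filing + 22 years → 19 October 2033.
Later of the two: 19 October 2033.
Marketing Approval Extension: +1279 days → 20 April 2037.

April 20, 2037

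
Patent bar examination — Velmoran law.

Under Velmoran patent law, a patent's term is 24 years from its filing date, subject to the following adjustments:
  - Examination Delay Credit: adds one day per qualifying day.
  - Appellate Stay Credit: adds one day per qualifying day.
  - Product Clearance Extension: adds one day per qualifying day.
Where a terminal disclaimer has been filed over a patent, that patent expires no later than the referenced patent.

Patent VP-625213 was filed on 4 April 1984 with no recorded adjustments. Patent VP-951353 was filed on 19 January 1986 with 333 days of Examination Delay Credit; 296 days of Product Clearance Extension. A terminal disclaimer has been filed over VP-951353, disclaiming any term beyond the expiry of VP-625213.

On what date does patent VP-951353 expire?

Natural term of VP-951353:
  Base: filing + 24 years → 19 January 2010.
  Examination Delay Credit: +333 days → 18 December 2010.
  Product Clearance Extension: +296 days → 10 October 2011.
Expiry of referenced patent VP-625213:
  Base: filing + 24 years → 4 April 2008.
Terminal disclaimer: VP-951353 expires on the earlier of 10 October 2011 and 4 April 2008.

2008-04-04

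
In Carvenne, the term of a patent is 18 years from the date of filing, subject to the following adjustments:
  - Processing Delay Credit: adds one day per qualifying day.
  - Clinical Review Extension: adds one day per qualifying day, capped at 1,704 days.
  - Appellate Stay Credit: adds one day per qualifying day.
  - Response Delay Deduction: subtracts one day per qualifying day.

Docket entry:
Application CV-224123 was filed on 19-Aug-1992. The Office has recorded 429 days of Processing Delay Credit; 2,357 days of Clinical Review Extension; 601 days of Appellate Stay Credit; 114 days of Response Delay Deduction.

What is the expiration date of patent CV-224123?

Base term: filing date + 18 years → 19 August 2010.
Processing Delay Credit: +429 days → 22 October 2011.
Clinical Review Extension: 2357 days claimed exceeds the 1704-day cap, so +1704 days → 21 June 2016.
Appellate Stay Credit: +601 days → 12 February 2018.
Response Delay Deduction: −114 days → 21 October 2017.

2017-10-21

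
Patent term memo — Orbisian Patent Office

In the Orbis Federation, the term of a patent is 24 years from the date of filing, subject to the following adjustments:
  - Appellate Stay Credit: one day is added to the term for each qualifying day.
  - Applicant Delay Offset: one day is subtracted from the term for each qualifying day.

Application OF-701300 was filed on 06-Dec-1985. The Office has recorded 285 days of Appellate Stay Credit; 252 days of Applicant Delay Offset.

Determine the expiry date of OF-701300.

Base term: filing date + 24 years → 6 December 2009.
Appellate Stay Credit: +285 days → 17 September 2010.
Applicant Delay Offset: −252 days → 8 January 2010.

January 8, 2010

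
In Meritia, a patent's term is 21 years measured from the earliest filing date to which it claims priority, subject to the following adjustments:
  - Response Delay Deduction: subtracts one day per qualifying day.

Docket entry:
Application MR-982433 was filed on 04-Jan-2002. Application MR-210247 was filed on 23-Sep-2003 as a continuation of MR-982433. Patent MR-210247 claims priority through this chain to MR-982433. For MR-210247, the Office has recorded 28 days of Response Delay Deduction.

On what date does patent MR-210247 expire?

Earliest priority filing: 4 January 2002.
Base term: 4 January 2002 + 21 years → 4 January 2023.
Response Delay Deduction: −28 days → 7 December 2022.

2022-12-07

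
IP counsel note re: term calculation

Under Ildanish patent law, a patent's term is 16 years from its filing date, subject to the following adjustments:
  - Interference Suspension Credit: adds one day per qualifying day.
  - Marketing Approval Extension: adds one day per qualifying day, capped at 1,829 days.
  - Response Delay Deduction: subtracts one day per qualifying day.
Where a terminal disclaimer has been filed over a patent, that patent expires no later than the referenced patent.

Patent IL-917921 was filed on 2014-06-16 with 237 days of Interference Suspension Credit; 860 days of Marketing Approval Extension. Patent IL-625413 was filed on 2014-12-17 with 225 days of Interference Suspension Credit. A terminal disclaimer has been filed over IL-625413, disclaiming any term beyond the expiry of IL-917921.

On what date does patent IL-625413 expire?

Natural term of IL-625413:
  Base: filing + 16 years → 17 December 2030.
  Interference Suspension Credit: +225 days → 30 July 2031.
Expiry of referenced patent IL-917921:
  Base: filing + 16 years → 16 June 2030.
  Interference Suspension Credit: +237 days → 8 February 2031.
  Marketing Approval Extension: 860 days (within the 1829-day cap) → +860 days → 17 June 2033.
Terminal disclaimer: IL-625413 expires on the earlier of 30 July 2031 and 17 June 2033.

2031-07-30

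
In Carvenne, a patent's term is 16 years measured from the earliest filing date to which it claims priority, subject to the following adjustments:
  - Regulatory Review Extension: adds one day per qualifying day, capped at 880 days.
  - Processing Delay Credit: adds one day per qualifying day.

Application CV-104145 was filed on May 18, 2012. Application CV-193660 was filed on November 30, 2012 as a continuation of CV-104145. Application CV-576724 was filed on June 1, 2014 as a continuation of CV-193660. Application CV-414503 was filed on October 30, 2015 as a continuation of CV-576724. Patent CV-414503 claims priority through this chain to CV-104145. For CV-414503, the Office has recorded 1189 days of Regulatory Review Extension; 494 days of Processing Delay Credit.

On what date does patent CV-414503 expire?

Earliest priority filing: 18 May 2012.
Base term: 18 May 2012 + 16 years → 18 May 2028.
Regulatory Review Extension: 1189 days claimed exceeds the 880-day cap, so +880 days → 15 October 2030.
Processing Delay Credit: +494 days → 21 February 2032.

February 21, 2032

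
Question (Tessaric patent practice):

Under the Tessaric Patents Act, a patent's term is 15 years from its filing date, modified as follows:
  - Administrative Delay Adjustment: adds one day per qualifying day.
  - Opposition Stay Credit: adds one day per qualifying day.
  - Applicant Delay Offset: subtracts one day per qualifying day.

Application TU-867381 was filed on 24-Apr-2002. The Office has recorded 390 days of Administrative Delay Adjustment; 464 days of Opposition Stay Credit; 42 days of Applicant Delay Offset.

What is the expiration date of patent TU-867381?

Base term: filing date + 15 years → 24 April 2017.
Administrative Delay Adjustment: +390 days → 19 May 2018.
Opposition Stay Credit: +464 days → 26 August 2019.
Applicant Delay Offset: −42 days → 15 July 2019.

2019-07-15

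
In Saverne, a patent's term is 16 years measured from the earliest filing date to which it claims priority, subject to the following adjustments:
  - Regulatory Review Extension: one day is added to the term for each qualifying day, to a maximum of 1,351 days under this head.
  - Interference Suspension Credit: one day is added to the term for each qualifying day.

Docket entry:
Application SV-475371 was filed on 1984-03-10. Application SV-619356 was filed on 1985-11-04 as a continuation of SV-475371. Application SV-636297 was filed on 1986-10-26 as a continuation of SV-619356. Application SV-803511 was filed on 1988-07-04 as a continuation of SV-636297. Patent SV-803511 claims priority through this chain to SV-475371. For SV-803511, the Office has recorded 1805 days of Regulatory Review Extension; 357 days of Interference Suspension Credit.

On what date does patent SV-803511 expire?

Earliest priority filing: 10 March 1984.
Base term: 10 March 1984 + 16 years → 10 March 2000.
Regulatory Review Extension: 1805 days claimed exceeds the 1351-day cap, so +1351 days → 21 November 2003.
Interference Suspension Credit: +357 days → 12 November 2004.

2004-11-12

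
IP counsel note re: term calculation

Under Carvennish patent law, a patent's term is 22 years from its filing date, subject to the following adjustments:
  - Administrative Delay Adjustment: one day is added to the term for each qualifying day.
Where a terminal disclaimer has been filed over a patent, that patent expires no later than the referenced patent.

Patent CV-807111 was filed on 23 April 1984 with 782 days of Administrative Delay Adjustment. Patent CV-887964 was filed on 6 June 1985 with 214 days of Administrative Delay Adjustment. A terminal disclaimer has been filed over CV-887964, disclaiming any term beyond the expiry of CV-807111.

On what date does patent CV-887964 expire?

Natural term of CV-887964:
  Base: filing + 22 years → 6 June 2007.
  Administrative Delay Adjustment: +214 days → 6 January 2008.
Expiry of referenced patent CV-807111:
  Base: filing + 22 years → 23 April 2006.
  Administrative Delay Adjustment: +782 days → 13 June 2008.
Terminal disclaimer: CV-887964 expires on the earlier of 6 January 2008 and 13 June 2008.

January 6, 2008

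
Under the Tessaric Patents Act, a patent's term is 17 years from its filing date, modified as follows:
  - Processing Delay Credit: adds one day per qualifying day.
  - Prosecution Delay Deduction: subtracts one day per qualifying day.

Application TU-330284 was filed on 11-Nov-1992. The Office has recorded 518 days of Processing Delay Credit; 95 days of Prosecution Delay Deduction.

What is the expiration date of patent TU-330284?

January 8, 2011

Base term: filing date + 17 years → 11 November 2009.
Processing Delay Credit: +518 days → 13 April 2011.
Prosecution Delay Deduction: −95 days → 8 January 2011.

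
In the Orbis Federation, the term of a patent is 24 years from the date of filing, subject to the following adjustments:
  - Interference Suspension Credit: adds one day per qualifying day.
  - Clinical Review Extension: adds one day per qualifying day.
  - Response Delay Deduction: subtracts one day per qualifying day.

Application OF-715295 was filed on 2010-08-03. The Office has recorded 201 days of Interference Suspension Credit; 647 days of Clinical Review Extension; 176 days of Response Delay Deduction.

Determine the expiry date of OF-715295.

Base term: filing date + 24 years → 3 August 2034.
Interference Suspension Credit: +201 days → 20 February 2035.
Clinical Review Extension: +647 days → 28 November 2036.
Response Delay Deduction: −176 days → 5 June 2036.

2036-06-05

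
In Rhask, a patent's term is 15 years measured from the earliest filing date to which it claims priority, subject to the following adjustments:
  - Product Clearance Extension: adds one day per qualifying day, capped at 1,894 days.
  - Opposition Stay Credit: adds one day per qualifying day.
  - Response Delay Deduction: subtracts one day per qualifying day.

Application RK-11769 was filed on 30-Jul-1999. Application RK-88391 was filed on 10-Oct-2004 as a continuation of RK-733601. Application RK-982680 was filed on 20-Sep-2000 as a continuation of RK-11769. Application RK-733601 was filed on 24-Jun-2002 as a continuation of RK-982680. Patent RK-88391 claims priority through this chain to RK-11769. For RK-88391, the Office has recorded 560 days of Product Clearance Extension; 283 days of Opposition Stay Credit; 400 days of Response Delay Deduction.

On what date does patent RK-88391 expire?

2015-10-16

Earliest priority filing: 30 July 1999.
Base term: 30 July 1999 + 15 years → 30 July 2014.
Product Clearance Extension: 560 days (within the 1894-day cap) → +560 days → 10 February 2016.
Opposition Stay Credit: +283 days → 19 November 2016.
Response Delay Deduction: −400 days → 16 October 2015.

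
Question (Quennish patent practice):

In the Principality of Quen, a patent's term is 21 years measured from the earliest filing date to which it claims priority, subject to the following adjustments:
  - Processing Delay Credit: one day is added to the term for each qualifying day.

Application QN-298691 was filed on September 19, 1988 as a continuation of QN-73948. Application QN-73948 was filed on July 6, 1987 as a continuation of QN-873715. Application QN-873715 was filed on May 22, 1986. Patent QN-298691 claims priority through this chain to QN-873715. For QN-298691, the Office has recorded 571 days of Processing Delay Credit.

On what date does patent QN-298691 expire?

December 13, 2008

Earliest priority filing: 22 May 1986.
Base term: 22 May 1986 + 21 years → 22 May 2007.
Processing Delay Credit: +571 days → 13 December 2008.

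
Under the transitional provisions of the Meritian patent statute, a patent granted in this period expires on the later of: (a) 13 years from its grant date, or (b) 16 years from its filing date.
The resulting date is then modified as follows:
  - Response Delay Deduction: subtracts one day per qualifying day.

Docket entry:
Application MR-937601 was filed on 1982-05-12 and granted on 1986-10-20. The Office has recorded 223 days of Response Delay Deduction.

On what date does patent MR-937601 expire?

(a) grant + 13 years → 20 October 1999.
(b) filing + 16 years → 12 May 1998.
Later of the two: 20 October 1999.
Response Delay Deduction: −223 days → 11 March 1999.

1999-03-11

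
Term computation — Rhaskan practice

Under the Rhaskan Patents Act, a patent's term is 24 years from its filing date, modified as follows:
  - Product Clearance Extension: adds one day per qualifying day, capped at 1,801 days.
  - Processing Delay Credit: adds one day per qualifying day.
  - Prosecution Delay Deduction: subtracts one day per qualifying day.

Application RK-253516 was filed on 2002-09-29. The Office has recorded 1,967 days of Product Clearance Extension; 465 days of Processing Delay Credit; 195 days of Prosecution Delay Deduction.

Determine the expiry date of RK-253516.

Base term: filing date + 24 years → 29 September 2026.
Product Clearance Extension: 1967 days claimed exceeds the 1801-day cap, so +1801 days → 4 September 2031.
Processing Delay Credit: +465 days → 12 December 2032.
Prosecution Delay Deduction: −195 days → 31 May 2032.

May 31, 2032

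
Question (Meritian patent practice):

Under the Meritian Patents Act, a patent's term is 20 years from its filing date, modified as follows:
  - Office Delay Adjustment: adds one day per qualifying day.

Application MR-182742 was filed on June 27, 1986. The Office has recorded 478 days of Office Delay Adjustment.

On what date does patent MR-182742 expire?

Base term: filing date + 20 years → 27 June 2006.
Office Delay Adjustment: +478 days → 18 October 2007.

October 18, 2007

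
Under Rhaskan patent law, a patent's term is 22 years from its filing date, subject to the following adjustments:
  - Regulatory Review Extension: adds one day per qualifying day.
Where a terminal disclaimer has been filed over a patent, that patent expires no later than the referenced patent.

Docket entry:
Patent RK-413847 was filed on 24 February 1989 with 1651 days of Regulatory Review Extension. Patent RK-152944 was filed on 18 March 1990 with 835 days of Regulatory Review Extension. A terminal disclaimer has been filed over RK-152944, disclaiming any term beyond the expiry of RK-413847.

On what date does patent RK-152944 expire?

2014-07-01

Natural term of RK-152944:
  Base: filing + 22 years → 18 March 2012.
  Regulatory Review Extension: +835 days → 1 July 2014.
Expiry of referenced patent RK-413847:
  Base: filing + 22 years → 24 February 2011.
  Regulatory Review Extension: +1651 days → 2 September 2015.
Terminal disclaimer: RK-152944 expires on the earlier of 1 July 2014 and 2 September 2015.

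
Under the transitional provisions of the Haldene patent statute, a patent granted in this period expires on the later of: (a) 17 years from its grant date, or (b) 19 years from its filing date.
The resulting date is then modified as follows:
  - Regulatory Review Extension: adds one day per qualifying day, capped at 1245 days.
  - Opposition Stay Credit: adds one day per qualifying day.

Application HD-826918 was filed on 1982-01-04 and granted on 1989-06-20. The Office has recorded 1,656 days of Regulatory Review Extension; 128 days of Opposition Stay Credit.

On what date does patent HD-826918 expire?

(a) grant + 17 years → 20 June 2006.
(b) filing + 19 years → 4 January 2001.
Later of the two: 20 June 2006.
Regulatory Review Extension: 1656 days claimed exceeds the 1245-day cap, so +1245 days → 16 November 2009.
Opposition Stay Credit: +128 days → 24 March 2010.

March 24, 2010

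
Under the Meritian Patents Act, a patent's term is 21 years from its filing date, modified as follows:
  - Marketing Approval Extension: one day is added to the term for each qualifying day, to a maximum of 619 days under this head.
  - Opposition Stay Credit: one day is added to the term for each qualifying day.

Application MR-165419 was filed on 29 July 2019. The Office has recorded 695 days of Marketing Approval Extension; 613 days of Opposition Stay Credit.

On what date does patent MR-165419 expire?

2043-12-13

Base term: filing date + 21 years → 29 July 2040.
Marketing Approval Extension: 695 days claimed exceeds the 619-day cap, so +619 days → 9 April 2042.
Opposition Stay Credit: +613 days → 13 December 2043.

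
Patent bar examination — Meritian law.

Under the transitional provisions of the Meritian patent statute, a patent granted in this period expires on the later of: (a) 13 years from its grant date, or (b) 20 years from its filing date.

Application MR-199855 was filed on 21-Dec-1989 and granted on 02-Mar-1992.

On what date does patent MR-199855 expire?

(a) grant + 13 years → 2 March 2005.
(b) filing + 20 years → 21 December 2009.
Later of the two: 21 December 2009.

December 21, 2009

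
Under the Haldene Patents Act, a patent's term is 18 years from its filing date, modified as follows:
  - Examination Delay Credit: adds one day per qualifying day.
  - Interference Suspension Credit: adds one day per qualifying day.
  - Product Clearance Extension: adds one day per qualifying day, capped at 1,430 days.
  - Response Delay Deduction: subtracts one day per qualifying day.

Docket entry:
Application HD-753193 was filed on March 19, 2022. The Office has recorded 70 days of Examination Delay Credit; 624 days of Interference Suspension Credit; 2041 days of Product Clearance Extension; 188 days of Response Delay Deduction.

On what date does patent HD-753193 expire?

Base term: filing date + 18 years → 19 March 2040.
Examination Delay Credit: +70 days → 28 May 2040.
Interference Suspension Credit: +624 days → 11 February 2042.
Product Clearance Extension: 2041 days claimed exceeds the 1430-day cap, so +1430 days → 11 January 2046.
Response Delay Deduction: −188 days → 7 July 2045.

July 7, 2045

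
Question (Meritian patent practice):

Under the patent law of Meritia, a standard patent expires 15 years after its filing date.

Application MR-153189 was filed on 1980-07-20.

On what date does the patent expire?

Filing date + 15 years → 20 July 1995.

1995-07-20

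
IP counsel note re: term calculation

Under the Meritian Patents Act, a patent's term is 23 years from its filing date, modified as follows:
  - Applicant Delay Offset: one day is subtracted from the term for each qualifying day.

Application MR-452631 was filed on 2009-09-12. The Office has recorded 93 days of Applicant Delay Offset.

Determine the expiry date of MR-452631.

Base term: filing date + 23 years → 12 September 2032.
Applicant Delay Offset: −93 days → 11 June 2032.

June 11, 2032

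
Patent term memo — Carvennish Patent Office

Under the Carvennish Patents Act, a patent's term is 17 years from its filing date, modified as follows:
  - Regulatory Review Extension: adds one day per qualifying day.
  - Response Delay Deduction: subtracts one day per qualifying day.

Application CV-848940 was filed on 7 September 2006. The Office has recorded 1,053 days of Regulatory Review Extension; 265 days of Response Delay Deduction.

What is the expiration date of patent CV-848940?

Base term: filing date + 17 years → 7 September 2023.
Regulatory Review Extension: +1053 days → 26 July 2026.
Response Delay Deduction: −265 days → 3 November 2025.

November 3, 2025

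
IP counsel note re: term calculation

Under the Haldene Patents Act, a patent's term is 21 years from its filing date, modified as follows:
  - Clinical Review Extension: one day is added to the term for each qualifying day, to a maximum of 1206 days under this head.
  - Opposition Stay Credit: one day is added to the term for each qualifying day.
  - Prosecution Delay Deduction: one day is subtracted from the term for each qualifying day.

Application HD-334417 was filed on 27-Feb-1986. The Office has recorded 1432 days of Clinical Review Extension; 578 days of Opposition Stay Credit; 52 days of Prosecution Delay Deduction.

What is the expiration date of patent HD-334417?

Base term: filing date + 21 years → 27 February 2007.
Clinical Review Extension: 1432 days claimed exceeds the 1206-day cap, so +1206 days → 17 June 2010.
Opposition Stay Credit: +578 days → 16 January 2012.
Prosecution Delay Deduction: −52 days → 25 November 2011.

2011-11-25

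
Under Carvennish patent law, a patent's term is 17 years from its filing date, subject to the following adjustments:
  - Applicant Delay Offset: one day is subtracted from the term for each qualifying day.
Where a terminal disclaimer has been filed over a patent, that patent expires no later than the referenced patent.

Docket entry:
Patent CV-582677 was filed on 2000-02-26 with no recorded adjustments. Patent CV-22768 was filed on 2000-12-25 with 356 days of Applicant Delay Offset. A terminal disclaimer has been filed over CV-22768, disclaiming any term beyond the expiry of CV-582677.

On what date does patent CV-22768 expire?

January 3, 2017

Natural term of CV-22768:
  Base: filing + 17 years → 25 December 2017.
  Applicant Delay Offset: −356 days → 3 January 2017.
Expiry of referenced patent CV-582677:
  Base: filing + 17 years → 26 February 2017.
Terminal disclaimer: CV-22768 expires on the earlier of 3 January 2017 and 26 February 2017.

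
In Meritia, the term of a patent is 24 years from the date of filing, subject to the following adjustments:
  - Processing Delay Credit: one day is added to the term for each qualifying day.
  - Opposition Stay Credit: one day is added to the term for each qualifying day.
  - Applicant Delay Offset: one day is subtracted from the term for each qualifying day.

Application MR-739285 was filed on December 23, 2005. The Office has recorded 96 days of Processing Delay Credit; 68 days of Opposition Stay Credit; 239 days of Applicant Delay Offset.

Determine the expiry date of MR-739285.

October 9, 2029

Base term: filing date + 24 years → 23 December 2029.
Processing Delay Credit: +96 days → 29 March 2030.
Opposition Stay Credit: +68 days → 5 June 2030.
Applicant Delay Offset: −239 days → 9 October 2029.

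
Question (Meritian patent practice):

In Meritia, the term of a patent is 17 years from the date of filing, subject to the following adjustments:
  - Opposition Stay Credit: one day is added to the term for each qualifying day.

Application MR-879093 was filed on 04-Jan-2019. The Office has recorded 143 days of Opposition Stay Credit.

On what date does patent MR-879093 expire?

Base term: filing date + 17 years → 4 January 2036.
Opposition Stay Credit: +143 days → 26 May 2036.

May 26, 2036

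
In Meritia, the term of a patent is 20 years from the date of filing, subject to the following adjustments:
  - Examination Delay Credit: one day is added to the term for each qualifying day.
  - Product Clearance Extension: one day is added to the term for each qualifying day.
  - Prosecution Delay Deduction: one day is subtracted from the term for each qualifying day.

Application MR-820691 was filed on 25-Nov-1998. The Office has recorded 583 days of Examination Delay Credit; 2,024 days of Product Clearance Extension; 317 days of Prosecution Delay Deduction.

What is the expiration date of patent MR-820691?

March 3, 2025

Base term: filing date + 20 years → 25 November 2018.
Examination Delay Credit: +583 days → 30 June 2020.
Product Clearance Extension: +2024 days → 14 January 2026.
Prosecution Delay Deduction: −317 days → 3 March 2025.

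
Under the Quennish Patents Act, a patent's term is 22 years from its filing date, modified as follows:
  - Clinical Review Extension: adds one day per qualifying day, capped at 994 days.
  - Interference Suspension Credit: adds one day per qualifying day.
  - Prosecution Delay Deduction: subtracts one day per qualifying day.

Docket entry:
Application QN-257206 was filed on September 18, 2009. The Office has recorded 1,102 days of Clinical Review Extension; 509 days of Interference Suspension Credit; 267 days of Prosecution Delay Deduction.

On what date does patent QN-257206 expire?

Base term: filing date + 22 years → 18 September 2031.
Clinical Review Extension: 1102 days claimed exceeds the 994-day cap, so +994 days → 8 June 2034.
Interference Suspension Credit: +509 days → 30 October 2035.
Prosecution Delay Deduction: −267 days → 5 February 2035.

2035-02-05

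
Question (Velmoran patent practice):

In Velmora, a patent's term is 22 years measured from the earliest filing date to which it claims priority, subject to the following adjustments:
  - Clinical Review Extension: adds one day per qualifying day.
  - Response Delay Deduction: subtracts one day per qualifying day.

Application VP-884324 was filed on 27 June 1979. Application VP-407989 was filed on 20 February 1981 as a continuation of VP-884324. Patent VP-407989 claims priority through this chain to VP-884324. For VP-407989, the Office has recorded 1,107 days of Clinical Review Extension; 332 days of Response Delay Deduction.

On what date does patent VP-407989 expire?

Earliest priority filing: 27 June 1979.
Base term: 27 June 1979 + 22 years → 27 June 2001.
Clinical Review Extension: +1107 days → 8 July 2004.
Response Delay Deduction: −332 days → 11 August 2003.

2003-08-11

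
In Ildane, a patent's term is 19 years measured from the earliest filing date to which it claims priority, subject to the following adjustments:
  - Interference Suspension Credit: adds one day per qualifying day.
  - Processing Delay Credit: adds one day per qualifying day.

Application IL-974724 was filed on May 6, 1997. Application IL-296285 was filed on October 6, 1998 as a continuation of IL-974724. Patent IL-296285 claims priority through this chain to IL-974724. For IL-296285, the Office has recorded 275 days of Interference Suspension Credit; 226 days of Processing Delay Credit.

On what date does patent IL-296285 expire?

Earliest priority filing: 6 May 1997.
Base term: 6 May 1997 + 19 years → 6 May 2016.
Interference Suspension Credit: +275 days → 5 February 2017.
Processing Delay Credit: +226 days → 19 September 2017.

2017-09-19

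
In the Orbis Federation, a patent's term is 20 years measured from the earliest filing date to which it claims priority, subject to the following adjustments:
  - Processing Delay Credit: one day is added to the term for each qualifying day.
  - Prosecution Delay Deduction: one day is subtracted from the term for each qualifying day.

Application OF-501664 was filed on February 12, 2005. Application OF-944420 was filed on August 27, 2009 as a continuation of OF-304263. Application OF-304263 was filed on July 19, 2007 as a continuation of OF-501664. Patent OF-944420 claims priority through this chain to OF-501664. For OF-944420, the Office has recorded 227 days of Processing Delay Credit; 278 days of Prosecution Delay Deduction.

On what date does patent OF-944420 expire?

2024-12-23

Earliest priority filing: 12 February 2005.
Base term: 12 February 2005 + 20 years → 12 February 2025.
Processing Delay Credit: +227 days → 27 September 2025.
Prosecution Delay Deduction: −278 days → 23 December 2024.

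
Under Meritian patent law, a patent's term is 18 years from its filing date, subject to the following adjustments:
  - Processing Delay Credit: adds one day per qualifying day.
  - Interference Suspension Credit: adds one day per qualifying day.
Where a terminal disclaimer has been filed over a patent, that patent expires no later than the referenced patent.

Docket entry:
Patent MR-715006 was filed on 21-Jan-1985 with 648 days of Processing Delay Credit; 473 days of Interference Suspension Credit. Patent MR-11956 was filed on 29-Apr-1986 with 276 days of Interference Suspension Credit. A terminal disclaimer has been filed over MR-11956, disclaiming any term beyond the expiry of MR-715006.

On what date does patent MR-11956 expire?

January 30, 2005

Natural term of MR-11956:
  Base: filing + 18 years → 29 April 2004.
  Interference Suspension Credit: +276 days → 30 January 2005.
Expiry of referenced patent MR-715006:
  Base: filing + 18 years → 21 January 2003.
  Processing Delay Credit: +648 days → 30 October 2004.
  Interference Suspension Credit: +473 days → 15 February 2006.
Terminal disclaimer: MR-11956 expires on the earlier of 30 January 2005 and 15 February 2006.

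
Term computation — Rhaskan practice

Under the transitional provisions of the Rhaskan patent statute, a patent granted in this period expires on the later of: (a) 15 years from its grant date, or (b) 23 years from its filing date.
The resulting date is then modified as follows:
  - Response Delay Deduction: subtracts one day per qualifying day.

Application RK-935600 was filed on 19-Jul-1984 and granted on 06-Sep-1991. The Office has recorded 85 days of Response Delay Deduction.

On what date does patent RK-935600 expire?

April 25, 2007

(a) grant + 15 years → 6 September 2006.
(b) filing + 23 years → 19 July 2007.
Later of the two: 19 July 2007.
Response Delay Deduction: −85 days → 25 April 2007.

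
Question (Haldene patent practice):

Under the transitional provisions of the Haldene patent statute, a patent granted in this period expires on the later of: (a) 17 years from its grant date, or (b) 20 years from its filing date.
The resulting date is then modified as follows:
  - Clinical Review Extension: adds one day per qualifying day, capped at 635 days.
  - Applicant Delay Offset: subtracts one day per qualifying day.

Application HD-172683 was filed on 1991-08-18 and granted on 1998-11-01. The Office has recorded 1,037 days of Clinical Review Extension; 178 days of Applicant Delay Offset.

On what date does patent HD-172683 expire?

(a) grant + 17 years → 1 November 2015.
(b) filing + 20 years → 18 August 2011.
Later of the two: 1 November 2015.
Clinical Review Extension: 1037 days claimed exceeds the 635-day cap, so +635 days → 28 July 2017.
Applicant Delay Offset: −178 days → 31 January 2017.

2017-01-31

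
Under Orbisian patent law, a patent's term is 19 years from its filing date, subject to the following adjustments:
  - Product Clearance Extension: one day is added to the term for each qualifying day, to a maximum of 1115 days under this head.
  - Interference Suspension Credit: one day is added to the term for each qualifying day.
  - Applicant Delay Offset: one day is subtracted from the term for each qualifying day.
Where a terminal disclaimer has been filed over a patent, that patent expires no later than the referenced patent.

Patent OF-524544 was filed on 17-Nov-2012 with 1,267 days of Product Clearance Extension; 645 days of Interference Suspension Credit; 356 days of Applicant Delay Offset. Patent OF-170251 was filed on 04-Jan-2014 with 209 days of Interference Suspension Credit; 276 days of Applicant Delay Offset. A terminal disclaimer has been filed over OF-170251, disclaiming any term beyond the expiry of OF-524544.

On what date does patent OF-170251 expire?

Natural term of OF-170251:
  Base: filing + 19 years → 4 January 2033.
  Interference Suspension Credit: +209 days → 1 August 2033.
  Applicant Delay Offset: −276 days → 29 October 2032.
Expiry of referenced patent OF-524544:
  Base: filing + 19 years → 17 November 2031.
  Product Clearance Extension: 1267 days claimed exceeds the 1115-day cap, so +1115 days → 6 December 2034.
  Interference Suspension Credit: +645 days → 11 September 2036.
  Applicant Delay Offset: −356 days → 21 September 2035.
Terminal disclaimer: OF-170251 expires on the earlier of 29 October 2032 and 21 September 2035.

2032-10-29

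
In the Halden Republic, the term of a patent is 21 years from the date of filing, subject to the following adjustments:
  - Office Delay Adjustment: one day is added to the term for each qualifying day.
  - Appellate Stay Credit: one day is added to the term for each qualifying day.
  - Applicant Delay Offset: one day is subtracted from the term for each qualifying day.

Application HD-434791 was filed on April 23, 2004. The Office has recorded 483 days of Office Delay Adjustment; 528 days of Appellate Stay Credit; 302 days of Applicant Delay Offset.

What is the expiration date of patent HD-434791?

Base term: filing date + 21 years → 23 April 2025.
Office Delay Adjustment: +483 days → 19 August 2026.
Appellate Stay Credit: +528 days → 29 January 2028.
Applicant Delay Offset: −302 days → 2 April 2027.

2027-04-02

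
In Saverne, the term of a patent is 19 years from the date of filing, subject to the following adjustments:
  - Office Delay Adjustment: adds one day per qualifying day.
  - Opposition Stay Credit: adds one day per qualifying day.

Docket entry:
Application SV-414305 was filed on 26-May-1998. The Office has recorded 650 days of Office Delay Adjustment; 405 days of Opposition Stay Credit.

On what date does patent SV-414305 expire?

2020-04-15

Base term: filing date + 19 years → 26 May 2017.
Office Delay Adjustment: +650 days → 7 March 2019.
Opposition Stay Credit: +405 days → 15 April 2020.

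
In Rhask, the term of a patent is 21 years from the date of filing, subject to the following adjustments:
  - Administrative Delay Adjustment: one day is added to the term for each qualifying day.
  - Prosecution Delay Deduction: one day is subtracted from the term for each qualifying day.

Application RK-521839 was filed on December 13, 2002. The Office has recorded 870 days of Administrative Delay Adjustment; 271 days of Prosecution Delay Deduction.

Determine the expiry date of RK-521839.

Base term: filing date + 21 years → 13 December 2023.
Administrative Delay Adjustment: +870 days → 1 May 2026.
Prosecution Delay Deduction: −271 days → 3 August 2025.

2025-08-03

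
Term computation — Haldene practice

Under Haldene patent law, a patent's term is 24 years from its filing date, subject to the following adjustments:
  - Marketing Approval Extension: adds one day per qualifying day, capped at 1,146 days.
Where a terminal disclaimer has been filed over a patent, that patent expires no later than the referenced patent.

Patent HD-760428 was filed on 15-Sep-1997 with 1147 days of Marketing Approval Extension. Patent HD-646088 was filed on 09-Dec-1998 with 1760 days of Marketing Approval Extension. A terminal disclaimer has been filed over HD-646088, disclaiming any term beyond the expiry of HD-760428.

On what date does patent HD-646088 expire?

Natural term of HD-646088:
  Base: filing + 24 years → 9 December 2022.
  Marketing Approval Extension: 1760 days claimed exceeds the 1146-day cap, so +1146 days → 28 January 2026.
Expiry of referenced patent HD-760428:
  Base: filing + 24 years → 15 September 2021.
  Marketing Approval Extension: 1147 days claimed exceeds the 1146-day cap, so +1146 days → 4 November 2024.
Terminal disclaimer: HD-646088 expires on the earlier of 28 January 2026 and 4 November 2024.

2024-11-04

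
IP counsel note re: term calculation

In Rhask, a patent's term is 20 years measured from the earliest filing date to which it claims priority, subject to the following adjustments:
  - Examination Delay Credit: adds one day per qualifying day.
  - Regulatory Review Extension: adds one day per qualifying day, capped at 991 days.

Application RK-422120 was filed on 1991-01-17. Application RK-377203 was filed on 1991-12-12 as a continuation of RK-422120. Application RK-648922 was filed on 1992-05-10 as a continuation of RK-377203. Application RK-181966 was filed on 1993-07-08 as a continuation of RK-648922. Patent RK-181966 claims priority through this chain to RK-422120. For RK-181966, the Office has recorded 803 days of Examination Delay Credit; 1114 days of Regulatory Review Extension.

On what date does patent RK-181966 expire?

Earliest priority filing: 17 January 1991.
Base term: 17 January 1991 + 20 years → 17 January 2011.
Examination Delay Credit: +803 days → 30 March 2013.
Regulatory Review Extension: 1114 days claimed exceeds the 991-day cap, so +991 days → 16 December 2015.

December 16, 2015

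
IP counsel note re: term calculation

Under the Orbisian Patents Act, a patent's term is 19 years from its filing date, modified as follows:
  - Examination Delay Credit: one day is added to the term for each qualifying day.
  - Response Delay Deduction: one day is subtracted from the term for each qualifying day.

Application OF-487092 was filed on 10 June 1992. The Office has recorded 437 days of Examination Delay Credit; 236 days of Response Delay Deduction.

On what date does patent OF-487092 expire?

December 28, 2011

Base term: filing date + 19 years → 10 June 2011.
Examination Delay Credit: +437 days → 20 August 2012.
Response Delay Deduction: −236 days → 28 December 2011.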